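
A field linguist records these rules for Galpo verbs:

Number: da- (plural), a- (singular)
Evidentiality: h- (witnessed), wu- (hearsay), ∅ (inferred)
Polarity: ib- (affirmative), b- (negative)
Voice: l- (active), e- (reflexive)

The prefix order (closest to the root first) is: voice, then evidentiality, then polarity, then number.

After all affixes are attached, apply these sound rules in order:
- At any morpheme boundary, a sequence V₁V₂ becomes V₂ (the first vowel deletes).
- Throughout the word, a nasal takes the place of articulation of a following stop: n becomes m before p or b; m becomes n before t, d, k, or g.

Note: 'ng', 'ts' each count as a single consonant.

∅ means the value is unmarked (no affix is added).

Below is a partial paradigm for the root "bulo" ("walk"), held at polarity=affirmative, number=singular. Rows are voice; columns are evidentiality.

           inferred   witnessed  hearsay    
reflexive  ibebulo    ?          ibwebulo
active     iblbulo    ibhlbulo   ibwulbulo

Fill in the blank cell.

Attach voice reflexive e- → ebulo.
Attach evidentiality witnessed h- → hebulo.
Attach polarity affirmative ib- → ibhebulo.
Attach number singular a- → aibhebulo.
Apply vowel deletion: aibhebulo → ibhebulo.
Nasal assimilation: no change.

ibhebulo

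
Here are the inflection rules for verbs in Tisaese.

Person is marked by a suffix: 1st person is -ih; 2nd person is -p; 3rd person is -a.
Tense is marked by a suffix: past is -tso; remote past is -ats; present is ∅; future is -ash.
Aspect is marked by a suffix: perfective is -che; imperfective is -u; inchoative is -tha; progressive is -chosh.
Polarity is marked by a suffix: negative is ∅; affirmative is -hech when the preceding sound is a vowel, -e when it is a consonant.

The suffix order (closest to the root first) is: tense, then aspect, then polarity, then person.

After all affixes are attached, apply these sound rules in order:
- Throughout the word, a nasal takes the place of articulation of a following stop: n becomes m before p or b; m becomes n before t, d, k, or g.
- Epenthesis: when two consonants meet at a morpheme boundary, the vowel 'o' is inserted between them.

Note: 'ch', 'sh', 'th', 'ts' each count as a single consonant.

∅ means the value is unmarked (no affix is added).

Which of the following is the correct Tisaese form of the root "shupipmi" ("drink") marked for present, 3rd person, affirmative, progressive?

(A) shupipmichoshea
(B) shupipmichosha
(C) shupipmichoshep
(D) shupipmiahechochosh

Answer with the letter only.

tense = present: zero marking, form stays shupipmi.
Attach aspect progressive -chosh → shupipmichosh.
Attach polarity affirmative -e (after consonant 'sh') → shupipmichoshe.
Attach person 3rd person -a → shupipmichoshea.
Nasal assimilation: no change.
Epenthesis: no change.
So the correct form is shupipmichoshea, option (A).
(B) shupipmichosha is wrong: it uses negative instead of affirmative for polarity.
(D) shupipmiahechochosh is wrong: it has the affixes in the wrong order.
(C) shupipmichoshep is wrong: it uses 2nd person instead of 3rd person for person.

A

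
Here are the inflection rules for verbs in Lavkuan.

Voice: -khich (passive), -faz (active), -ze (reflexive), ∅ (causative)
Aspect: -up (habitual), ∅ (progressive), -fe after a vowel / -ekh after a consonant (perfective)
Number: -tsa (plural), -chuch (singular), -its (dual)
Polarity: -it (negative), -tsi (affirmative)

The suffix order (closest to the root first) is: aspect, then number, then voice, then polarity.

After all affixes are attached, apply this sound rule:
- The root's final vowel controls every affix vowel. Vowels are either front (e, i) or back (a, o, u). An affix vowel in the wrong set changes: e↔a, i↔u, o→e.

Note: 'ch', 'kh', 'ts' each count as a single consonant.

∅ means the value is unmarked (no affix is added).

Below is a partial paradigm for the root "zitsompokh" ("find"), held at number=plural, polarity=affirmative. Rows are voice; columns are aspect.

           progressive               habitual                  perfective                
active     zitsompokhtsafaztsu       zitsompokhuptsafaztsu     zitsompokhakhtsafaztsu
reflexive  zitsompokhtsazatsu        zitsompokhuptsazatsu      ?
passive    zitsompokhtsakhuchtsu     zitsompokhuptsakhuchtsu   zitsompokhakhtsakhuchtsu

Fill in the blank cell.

zitsompokhakhtsazatsu

Attach aspect perfective -ekh (after consonant 'kh') → zitsompokhekh.
Attach number plural -tsa → zitsompokhekhtsa.
Attach voice reflexive -ze → zitsompokhekhtsaze.
Attach polarity affirmative -tsi → zitsompokhekhtsazetsi.
Apply vowel harmony: zitsompokhekhtsazetsi → zitsompokhakhtsazatsu.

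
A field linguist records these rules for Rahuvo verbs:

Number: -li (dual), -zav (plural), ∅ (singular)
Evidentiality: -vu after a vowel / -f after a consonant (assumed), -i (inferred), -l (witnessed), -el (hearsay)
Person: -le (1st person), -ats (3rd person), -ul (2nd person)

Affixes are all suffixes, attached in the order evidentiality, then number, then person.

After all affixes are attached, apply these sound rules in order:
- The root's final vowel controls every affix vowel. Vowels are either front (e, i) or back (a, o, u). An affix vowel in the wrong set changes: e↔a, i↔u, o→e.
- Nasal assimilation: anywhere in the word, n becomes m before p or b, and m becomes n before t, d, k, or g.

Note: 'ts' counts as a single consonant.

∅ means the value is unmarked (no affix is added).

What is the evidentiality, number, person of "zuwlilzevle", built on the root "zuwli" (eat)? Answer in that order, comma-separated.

witnessed, plural, 1st person

Segment: zuwli-l-zav-le.
evidentiality: -l → witnessed.
number: -zav → plural.
person: -le → 1st person.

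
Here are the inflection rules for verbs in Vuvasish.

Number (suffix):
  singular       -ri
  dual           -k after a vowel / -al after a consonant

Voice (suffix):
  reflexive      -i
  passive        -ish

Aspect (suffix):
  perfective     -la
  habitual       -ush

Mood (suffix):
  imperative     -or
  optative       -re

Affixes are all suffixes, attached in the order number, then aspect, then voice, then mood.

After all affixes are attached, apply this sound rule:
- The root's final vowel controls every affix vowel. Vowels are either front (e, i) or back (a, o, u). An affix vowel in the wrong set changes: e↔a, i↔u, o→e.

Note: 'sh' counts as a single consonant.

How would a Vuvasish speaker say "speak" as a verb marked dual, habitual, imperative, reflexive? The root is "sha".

shakushuor

Attach number dual -k (after vowel 'a') → shak.
Attach aspect habitual -ush → shakush.
Attach voice reflexive -i → shakushi.
Attach mood imperative -or → shakushior.
Apply vowel harmony: shakushior → shakushuor.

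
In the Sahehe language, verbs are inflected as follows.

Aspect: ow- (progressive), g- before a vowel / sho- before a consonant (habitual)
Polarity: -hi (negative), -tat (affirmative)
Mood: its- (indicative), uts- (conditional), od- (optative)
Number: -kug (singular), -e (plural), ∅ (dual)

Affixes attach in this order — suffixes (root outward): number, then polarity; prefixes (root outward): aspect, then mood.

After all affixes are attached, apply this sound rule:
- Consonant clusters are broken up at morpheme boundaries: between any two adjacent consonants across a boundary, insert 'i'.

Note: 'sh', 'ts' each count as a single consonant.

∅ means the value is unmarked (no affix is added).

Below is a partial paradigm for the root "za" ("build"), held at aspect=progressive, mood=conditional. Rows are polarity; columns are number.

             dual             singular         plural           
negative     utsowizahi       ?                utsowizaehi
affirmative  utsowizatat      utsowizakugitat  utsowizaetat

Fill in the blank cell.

Attach aspect progressive ow- → owza.
Attach number singular -kug → owzakug.
Attach mood conditional uts- → utsowzakug.
Attach polarity negative -hi → utsowzakughi.
Apply epenthesis: utsowzakughi → utsowizakugihi.

utsowizakugihi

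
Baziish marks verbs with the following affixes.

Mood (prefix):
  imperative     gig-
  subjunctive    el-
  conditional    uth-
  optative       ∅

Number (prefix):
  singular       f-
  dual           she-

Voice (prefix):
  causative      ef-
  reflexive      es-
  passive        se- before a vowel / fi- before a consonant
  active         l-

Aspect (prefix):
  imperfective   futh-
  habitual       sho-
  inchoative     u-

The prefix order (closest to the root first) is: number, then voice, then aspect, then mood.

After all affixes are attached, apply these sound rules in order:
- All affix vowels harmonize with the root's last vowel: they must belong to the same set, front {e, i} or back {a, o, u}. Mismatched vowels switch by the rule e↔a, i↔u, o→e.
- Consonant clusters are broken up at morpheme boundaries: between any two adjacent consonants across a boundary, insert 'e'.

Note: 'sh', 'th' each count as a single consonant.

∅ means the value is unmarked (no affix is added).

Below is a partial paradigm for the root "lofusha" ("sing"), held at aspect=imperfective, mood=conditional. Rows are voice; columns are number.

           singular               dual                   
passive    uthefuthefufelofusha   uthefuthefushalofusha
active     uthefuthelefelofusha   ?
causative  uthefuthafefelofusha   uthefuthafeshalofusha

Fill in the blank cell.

uthefutheleshalofusha

Attach number dual she- → shelofusha.
Attach voice active l- → lshelofusha.
Attach aspect imperfective futh- → futhlshelofusha.
Attach mood conditional uth- → uthfuthlshelofusha.
Apply vowel harmony: uthfuthlshelofusha → uthfuthlshalofusha.
Apply epenthesis: uthfuthlshalofusha → uthefutheleshalofusha.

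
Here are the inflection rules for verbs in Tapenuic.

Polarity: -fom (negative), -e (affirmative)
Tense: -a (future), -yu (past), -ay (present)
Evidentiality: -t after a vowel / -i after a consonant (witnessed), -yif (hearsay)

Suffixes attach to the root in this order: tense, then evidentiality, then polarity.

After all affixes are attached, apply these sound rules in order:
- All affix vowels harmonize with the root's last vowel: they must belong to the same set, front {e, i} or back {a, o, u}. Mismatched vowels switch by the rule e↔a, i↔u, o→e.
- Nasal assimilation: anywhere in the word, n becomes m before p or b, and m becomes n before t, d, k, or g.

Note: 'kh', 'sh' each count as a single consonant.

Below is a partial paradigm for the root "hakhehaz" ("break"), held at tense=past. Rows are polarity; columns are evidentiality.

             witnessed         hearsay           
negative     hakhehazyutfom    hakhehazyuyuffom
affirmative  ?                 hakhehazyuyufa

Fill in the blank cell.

Attach tense past -yu → hakhehazyu.
Attach evidentiality witnessed -t (after vowel 'u') → hakhehazyut.
Attach polarity affirmative -e → hakhehazyute.
Apply vowel harmony: hakhehazyute → hakhehazyuta.
Nasal assimilation: no change.

hakhehazyuta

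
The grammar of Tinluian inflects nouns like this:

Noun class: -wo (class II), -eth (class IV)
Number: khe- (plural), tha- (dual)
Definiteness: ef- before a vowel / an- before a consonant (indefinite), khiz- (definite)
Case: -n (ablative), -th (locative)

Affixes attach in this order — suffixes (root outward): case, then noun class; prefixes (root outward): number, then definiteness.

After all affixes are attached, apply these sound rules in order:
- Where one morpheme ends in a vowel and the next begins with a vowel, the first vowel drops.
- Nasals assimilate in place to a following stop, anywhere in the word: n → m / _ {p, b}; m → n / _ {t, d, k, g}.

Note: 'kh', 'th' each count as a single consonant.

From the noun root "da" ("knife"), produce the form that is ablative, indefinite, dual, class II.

anthadanwo

Attach number dual tha- → thada.
Attach case ablative -n → thadan.
Attach noun class class II -wo → thadanwo.
Attach definiteness indefinite an- (before consonant 'th') → anthadanwo.
Vowel deletion: no change.
Nasal assimilation: no change.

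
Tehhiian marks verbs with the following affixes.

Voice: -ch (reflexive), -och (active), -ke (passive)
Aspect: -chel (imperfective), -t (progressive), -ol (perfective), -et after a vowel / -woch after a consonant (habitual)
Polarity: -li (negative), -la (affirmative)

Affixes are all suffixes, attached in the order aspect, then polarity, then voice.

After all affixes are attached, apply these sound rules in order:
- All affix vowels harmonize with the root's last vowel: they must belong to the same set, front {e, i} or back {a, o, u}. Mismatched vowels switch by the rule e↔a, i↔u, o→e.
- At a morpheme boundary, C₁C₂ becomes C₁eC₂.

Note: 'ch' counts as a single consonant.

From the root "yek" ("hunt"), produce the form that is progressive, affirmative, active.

yeketeleech

Attach aspect progressive -t → yekt.
Attach polarity affirmative -la → yektla.
Attach voice active -och → yektlaoch.
Apply vowel harmony: yektlaoch → yektleech.
Apply epenthesis: yektleech → yeketeleech.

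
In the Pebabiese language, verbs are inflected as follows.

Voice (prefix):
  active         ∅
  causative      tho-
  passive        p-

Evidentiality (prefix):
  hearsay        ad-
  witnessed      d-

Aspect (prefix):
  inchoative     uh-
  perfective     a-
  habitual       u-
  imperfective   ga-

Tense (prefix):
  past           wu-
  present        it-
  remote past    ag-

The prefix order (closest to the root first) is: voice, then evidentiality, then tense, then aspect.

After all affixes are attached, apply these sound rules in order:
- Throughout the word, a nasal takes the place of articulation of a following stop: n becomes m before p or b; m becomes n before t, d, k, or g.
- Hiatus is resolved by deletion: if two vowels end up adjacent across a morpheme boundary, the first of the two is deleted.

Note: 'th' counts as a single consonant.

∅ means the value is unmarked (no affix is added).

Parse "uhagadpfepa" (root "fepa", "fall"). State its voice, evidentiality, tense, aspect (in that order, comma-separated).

Segment: uh-ag-ad-p-fepa.
voice: p- → passive.
evidentiality: ad- → hearsay.
tense: ag- → remote past.
aspect: uh- → inchoative.

passive, hearsay, remote past, inchoative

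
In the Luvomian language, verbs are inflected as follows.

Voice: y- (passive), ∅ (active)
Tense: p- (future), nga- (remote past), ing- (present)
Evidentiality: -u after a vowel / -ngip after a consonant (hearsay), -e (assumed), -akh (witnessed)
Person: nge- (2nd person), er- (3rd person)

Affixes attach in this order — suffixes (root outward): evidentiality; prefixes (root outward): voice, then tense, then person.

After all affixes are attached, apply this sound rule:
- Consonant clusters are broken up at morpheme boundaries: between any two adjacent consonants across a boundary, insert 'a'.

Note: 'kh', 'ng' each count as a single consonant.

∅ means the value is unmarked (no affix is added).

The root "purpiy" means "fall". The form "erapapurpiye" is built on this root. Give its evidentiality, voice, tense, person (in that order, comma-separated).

assumed, active, future, 3rd person

Segment: er-p-purpiy-e.
evidentiality: -e → assumed.
voice: ∅ → active.
tense: p- → future.
person: er- → 3rd person.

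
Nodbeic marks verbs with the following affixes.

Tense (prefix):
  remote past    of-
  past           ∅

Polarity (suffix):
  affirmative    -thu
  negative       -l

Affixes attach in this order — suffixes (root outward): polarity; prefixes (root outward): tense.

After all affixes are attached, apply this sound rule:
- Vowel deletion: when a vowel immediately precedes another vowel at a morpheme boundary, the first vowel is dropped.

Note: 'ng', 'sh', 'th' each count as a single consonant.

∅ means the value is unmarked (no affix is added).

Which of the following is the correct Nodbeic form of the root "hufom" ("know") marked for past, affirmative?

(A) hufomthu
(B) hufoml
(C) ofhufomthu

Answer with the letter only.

A

Attach polarity affirmative -thu → hufomthu.
tense = past: zero marking, form stays hufomthu.
Vowel deletion: no change.
So the correct form is hufomthu, option (A).
(C) ofhufomthu is wrong: it uses remote past instead of past for tense.
(B) hufoml is wrong: it uses negative instead of affirmative for polarity.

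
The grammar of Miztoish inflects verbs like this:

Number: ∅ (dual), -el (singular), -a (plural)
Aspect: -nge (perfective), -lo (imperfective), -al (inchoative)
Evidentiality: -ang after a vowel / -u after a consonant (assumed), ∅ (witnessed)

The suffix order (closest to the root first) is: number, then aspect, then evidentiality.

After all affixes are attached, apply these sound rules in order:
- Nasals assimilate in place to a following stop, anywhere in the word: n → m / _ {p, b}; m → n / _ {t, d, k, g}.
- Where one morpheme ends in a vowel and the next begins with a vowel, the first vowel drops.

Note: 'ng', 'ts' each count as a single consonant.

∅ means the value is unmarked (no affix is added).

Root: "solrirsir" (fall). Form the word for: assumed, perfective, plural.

solrirsirangang

Attach number plural -a → solrirsira.
Attach aspect perfective -nge → solrirsirange.
Attach evidentiality assumed -ang (after vowel 'e') → solrirsirangeang.
Nasal assimilation: no change.
Apply vowel deletion: solrirsirangeang → solrirsirangang.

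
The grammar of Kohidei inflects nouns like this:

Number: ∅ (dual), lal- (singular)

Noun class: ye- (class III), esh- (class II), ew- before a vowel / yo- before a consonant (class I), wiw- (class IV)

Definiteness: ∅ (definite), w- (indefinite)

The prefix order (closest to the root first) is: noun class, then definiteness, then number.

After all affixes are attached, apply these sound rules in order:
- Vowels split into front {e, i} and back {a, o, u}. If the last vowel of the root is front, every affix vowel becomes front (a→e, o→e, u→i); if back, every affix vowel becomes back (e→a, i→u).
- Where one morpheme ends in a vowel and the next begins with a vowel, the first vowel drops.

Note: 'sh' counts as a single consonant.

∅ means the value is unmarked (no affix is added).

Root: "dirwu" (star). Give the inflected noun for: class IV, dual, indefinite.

Attach noun class class IV wiw- → wiwdirwu.
Attach definiteness indefinite w- → wwiwdirwu.
number = dual: zero marking, form stays wwiwdirwu.
Apply vowel harmony: wwiwdirwu → wwuwdirwu.
Vowel deletion: no change.

wwuwdirwu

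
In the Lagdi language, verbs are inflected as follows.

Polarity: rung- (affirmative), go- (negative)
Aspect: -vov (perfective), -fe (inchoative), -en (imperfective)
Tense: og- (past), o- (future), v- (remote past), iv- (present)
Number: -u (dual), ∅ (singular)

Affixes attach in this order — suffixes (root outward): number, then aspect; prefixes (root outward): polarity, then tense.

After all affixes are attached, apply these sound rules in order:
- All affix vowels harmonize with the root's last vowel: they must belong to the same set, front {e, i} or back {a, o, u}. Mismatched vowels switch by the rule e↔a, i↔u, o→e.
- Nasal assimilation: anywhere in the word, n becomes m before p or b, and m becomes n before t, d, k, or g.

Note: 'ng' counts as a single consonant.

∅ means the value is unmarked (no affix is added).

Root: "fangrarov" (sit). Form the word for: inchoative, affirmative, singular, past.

ogrungfangrarovfa

number = singular: zero marking, form stays fangrarov.
Attach polarity affirmative rung- → rungfangrarov.
Attach tense past og- → ogrungfangrarov.
Attach aspect inchoative -fe → ogrungfangrarovfe.
Apply vowel harmony: ogrungfangrarovfe → ogrungfangrarovfa.
Nasal assimilation: no change.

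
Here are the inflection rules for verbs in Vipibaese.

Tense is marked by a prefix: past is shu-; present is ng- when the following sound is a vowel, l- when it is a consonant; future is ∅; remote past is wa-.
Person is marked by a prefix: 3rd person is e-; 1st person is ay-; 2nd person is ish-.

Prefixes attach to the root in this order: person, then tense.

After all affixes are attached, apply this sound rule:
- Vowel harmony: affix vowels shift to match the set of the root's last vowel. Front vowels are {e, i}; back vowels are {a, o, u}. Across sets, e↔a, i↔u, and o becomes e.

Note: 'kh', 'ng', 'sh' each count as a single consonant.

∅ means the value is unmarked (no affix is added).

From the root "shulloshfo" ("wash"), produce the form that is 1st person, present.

Attach person 1st person ay- → ayshulloshfo.
Attach tense present ng- (before vowel 'a') → ngayshulloshfo.
Vowel harmony: no change.

ngayshulloshfo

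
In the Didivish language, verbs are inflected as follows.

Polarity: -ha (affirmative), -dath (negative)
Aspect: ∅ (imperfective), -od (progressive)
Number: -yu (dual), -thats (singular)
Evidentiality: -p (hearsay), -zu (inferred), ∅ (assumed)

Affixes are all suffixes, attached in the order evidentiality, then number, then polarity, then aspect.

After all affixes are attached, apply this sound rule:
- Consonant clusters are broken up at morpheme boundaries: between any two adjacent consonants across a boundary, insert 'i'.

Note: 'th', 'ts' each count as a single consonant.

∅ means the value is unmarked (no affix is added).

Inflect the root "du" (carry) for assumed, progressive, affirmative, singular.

evidentiality = assumed: zero marking, form stays du.
Attach number singular -thats → duthats.
Attach polarity affirmative -ha → duthatsha.
Attach aspect progressive -od → duthatshaod.
Apply epenthesis: duthatshaod → duthatsihaod.

duthatsihaod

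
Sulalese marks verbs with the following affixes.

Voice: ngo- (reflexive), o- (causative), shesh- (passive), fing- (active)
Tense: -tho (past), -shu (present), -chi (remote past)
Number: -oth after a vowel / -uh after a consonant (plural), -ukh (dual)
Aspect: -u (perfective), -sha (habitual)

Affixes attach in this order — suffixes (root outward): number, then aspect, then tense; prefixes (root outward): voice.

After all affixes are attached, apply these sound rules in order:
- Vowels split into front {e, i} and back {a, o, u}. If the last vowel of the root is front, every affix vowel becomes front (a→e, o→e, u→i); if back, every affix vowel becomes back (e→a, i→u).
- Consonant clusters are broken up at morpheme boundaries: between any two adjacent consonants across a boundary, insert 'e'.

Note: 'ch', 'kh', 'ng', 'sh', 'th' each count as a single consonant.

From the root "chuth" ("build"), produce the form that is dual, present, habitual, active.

fungechuthukheshashu

Attach number dual -ukh → chuthukh.
Attach aspect habitual -sha → chuthukhsha.
Attach tense present -shu → chuthukhshashu.
Attach voice active fing- → fingchuthukhshashu.
Apply vowel harmony: fingchuthukhshashu → fungchuthukhshashu.
Apply epenthesis: fungchuthukhshashu → fungechuthukheshashu.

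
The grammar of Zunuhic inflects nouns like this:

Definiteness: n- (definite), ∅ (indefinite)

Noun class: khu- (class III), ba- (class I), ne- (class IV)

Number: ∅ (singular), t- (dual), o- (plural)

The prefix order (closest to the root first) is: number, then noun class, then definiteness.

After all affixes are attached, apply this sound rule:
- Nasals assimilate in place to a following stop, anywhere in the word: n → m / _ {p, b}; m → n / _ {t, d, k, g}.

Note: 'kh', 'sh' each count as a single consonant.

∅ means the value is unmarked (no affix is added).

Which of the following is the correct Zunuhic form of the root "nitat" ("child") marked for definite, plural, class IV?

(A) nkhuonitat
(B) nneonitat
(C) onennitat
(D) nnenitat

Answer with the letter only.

Attach number plural o- → onitat.
Attach noun class class IV ne- → neonitat.
Attach definiteness definite n- → nneonitat.
Nasal assimilation: no change.
So the correct form is nneonitat, option (B).
(C) onennitat is wrong: it has the affixes in the wrong order.
(D) nnenitat is wrong: it uses singular instead of plural for number.
(A) nkhuonitat is wrong: it uses class III instead of class IV for noun class.

B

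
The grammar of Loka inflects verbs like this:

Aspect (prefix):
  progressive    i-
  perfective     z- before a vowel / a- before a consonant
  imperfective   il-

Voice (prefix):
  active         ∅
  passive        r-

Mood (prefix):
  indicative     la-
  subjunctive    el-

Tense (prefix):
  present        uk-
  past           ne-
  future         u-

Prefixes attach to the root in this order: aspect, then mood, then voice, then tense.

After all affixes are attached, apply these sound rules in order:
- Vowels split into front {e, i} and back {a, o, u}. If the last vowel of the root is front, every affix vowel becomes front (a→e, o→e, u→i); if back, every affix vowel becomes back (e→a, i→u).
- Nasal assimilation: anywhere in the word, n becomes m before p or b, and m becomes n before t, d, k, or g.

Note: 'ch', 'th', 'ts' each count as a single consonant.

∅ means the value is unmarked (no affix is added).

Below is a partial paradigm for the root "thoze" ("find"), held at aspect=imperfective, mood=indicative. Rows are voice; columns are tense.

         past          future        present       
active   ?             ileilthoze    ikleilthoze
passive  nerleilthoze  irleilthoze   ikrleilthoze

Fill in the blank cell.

neleilthoze

Attach aspect imperfective il- → ilthoze.
Attach mood indicative la- → lailthoze.
voice = active: zero marking, form stays lailthoze.
Attach tense past ne- → nelailthoze.
Apply vowel harmony: nelailthoze → neleilthoze.
Nasal assimilation: no change.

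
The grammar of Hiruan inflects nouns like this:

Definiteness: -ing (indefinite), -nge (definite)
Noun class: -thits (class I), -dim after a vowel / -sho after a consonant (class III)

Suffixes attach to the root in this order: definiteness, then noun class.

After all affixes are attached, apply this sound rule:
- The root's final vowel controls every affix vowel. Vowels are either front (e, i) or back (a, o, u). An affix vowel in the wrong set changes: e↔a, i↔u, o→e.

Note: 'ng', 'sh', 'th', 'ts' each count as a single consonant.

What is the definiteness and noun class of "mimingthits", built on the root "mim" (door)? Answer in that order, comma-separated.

indefinite, class I

Segment: mim-ing-thits.
definiteness: -ing → indefinite.
noun class: -thits → class I.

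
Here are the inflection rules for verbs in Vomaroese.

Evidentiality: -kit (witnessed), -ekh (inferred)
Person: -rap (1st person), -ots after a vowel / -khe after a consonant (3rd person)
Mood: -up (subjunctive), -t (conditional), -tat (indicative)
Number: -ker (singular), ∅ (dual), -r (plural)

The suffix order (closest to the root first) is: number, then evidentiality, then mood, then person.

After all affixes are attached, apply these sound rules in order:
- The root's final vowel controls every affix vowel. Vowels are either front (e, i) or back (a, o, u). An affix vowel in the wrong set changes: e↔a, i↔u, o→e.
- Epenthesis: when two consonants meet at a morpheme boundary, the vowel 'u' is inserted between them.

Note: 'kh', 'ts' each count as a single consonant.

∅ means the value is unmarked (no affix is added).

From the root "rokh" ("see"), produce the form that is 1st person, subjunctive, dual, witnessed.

number = dual: zero marking, form stays rokh.
Attach evidentiality witnessed -kit → rokhkit.
Attach mood subjunctive -up → rokhkitup.
Attach person 1st person -rap → rokhkituprap.
Apply vowel harmony: rokhkituprap → rokhkutuprap.
Apply epenthesis: rokhkutuprap → rokhukutupurap.

rokhukutupurap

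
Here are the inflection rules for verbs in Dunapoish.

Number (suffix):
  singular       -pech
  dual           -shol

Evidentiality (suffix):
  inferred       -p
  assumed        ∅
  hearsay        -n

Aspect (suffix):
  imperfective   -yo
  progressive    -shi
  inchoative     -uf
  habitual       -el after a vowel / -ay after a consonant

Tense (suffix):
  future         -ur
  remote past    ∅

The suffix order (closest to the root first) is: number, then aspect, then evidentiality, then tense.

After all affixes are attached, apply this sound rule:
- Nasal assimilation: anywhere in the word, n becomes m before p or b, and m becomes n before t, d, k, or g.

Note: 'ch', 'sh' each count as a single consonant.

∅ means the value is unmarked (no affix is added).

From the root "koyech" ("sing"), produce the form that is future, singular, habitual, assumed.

koyechpechayur

Attach number singular -pech → koyechpech.
Attach aspect habitual -ay (after consonant 'ch') → koyechpechay.
evidentiality = assumed: zero marking, form stays koyechpechay.
Attach tense future -ur → koyechpechayur.
Nasal assimilation: no change.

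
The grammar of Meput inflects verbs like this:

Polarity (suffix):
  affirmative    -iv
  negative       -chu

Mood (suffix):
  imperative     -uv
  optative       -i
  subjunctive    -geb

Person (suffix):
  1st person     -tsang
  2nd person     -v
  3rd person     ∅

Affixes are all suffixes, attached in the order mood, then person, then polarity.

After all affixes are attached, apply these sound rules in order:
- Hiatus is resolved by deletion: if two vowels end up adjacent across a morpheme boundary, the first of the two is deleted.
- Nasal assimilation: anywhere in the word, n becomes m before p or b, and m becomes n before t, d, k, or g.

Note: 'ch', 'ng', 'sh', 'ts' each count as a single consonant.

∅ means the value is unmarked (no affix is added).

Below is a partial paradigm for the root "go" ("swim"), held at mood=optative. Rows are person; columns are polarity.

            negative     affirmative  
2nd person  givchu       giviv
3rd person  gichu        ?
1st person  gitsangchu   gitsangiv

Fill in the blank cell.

Attach mood optative -i → goi.
person = 3rd person: zero marking, form stays goi.
Attach polarity affirmative -iv → goiiv.
Apply vowel deletion: goiiv → giv.
Nasal assimilation: no change.

giv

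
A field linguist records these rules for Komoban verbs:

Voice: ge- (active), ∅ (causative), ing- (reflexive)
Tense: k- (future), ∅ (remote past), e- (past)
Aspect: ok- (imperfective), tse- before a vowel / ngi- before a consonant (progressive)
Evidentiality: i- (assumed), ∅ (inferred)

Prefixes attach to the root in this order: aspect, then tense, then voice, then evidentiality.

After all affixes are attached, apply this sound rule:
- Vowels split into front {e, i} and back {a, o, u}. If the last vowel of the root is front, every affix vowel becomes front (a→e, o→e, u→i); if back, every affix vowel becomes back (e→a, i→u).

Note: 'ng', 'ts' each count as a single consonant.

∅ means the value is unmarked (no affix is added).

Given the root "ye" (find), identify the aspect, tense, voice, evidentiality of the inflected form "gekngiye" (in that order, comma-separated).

progressive, future, active, inferred

Segment: ge-k-ngi-ye.
aspect: tse/ngi- → progressive.
tense: k- → future.
voice: ge- → active.
evidentiality: ∅ → inferred.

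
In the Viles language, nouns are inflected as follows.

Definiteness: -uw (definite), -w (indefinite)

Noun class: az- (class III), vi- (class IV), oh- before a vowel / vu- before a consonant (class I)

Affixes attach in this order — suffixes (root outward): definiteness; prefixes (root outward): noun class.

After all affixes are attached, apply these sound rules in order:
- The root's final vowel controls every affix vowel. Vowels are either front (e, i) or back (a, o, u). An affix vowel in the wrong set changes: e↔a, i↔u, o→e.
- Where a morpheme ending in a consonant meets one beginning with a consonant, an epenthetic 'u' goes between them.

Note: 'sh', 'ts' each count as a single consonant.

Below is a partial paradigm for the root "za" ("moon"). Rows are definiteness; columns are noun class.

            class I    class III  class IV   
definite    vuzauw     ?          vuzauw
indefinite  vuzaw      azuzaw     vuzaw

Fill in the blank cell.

Attach definiteness definite -uw → zauw.
Attach noun class class III az- → azzauw.
Vowel harmony: no change.
Apply epenthesis: azzauw → azuzauw.

azuzauw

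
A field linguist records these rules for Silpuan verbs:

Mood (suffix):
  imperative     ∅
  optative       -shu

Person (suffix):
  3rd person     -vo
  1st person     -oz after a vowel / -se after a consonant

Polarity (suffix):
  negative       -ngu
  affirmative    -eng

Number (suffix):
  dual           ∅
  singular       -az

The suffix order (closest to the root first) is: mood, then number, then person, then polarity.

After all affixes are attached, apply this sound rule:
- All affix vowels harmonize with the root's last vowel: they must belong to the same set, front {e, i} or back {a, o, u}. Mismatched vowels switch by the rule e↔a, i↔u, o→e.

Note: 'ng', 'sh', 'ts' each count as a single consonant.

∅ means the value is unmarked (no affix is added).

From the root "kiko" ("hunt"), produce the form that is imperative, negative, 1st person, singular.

mood = imperative: zero marking, form stays kiko.
Attach number singular -az → kikoaz.
Attach person 1st person -se (after consonant 'z') → kikoazse.
Attach polarity negative -ngu → kikoazsengu.
Apply vowel harmony: kikoazsengu → kikoazsangu.

kikoazsangu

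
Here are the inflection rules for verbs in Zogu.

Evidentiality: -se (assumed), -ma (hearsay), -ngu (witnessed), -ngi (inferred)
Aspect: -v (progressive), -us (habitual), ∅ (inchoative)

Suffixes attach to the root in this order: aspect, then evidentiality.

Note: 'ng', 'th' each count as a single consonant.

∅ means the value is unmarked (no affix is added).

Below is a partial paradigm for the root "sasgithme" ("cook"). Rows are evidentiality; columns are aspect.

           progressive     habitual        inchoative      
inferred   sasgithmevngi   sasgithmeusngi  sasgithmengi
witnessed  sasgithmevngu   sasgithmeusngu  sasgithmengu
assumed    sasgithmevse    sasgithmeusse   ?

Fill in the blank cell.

aspect = inchoative: zero marking, form stays sasgithme.
Attach evidentiality assumed -se → sasgithmese.

sasgithmese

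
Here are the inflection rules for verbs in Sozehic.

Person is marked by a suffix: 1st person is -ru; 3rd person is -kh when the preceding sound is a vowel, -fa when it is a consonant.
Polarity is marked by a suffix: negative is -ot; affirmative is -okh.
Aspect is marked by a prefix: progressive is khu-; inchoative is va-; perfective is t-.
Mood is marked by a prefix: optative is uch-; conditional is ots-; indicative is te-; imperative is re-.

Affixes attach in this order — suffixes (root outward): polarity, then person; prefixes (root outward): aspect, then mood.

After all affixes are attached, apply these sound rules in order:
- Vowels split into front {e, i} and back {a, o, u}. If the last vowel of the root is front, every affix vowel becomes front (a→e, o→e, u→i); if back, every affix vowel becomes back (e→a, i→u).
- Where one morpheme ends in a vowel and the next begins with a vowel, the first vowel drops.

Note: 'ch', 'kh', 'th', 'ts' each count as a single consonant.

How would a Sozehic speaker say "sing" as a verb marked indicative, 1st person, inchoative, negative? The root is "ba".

Attach polarity negative -ot → baot.
Attach aspect inchoative va- → vabaot.
Attach mood indicative te- → tevabaot.
Attach person 1st person -ru → tevabaotru.
Apply vowel harmony: tevabaotru → tavabaotru.
Apply vowel deletion: tavabaotru → tavabotru.

tavabotru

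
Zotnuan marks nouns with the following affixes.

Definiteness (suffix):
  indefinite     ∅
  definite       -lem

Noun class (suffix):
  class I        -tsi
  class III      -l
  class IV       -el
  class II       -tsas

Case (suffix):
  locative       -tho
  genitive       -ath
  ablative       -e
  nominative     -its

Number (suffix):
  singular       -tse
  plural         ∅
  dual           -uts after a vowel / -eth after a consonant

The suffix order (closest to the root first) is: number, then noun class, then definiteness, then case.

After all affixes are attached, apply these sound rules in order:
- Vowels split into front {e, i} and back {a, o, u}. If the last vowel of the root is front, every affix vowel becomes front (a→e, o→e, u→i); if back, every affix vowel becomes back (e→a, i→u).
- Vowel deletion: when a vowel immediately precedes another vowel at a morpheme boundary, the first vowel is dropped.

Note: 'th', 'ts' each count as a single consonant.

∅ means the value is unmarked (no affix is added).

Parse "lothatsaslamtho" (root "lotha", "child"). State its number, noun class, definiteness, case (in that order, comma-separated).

Segment: lotha-tsas-lem-tho.
number: ∅ → plural.
noun class: -tsas → class II.
definiteness: -lem → definite.
case: -tho → locative.

plural, class II, definite, locative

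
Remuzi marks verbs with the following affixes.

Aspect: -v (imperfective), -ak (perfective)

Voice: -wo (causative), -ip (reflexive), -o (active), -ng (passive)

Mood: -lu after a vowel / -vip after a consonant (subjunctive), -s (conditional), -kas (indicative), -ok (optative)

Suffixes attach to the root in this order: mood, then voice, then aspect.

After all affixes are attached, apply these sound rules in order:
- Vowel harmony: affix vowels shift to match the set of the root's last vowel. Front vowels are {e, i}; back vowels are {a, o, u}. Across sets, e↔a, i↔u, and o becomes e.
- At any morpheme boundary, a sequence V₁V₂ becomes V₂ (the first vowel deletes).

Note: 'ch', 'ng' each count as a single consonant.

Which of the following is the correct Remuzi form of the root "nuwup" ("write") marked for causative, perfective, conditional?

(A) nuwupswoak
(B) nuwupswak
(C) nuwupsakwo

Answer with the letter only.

Attach mood conditional -s → nuwups.
Attach voice causative -wo → nuwupswo.
Attach aspect perfective -ak → nuwupswoak.
Vowel harmony: no change.
Apply vowel deletion: nuwupswoak → nuwupswak.
So the correct form is nuwupswak, option (B).
(C) nuwupsakwo is wrong: it has the affixes in the wrong order.
(A) nuwupswoak is wrong: it fails to apply the sound rule(s).

B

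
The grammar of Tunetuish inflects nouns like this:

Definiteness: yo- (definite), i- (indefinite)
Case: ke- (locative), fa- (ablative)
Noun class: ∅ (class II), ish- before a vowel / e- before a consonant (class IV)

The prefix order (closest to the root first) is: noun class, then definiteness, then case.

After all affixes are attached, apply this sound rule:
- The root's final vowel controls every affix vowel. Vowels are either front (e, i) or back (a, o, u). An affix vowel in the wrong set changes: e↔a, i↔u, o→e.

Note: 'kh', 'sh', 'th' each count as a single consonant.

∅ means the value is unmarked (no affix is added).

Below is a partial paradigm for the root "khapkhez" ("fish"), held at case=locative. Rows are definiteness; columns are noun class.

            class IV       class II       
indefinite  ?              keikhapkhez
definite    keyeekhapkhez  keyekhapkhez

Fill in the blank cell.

Attach noun class class IV e- (before consonant 'kh') → ekhapkhez.
Attach definiteness indefinite i- → iekhapkhez.
Attach case locative ke- → keiekhapkhez.
Vowel harmony: no change.

keiekhapkhez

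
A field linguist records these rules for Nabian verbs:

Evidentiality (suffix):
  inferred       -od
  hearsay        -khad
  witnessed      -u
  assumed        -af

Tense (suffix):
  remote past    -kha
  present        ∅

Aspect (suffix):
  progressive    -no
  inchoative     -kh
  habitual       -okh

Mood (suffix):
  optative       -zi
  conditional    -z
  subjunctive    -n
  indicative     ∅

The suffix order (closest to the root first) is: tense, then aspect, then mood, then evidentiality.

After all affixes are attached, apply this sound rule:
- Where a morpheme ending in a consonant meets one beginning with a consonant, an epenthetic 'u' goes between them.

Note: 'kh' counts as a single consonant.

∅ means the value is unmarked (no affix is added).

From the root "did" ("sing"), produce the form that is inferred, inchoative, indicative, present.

tense = present: zero marking, form stays did.
Attach aspect inchoative -kh → didkh.
mood = indicative: zero marking, form stays didkh.
Attach evidentiality inferred -od → didkhod.
Apply epenthesis: didkhod → didukhod.

didukhod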